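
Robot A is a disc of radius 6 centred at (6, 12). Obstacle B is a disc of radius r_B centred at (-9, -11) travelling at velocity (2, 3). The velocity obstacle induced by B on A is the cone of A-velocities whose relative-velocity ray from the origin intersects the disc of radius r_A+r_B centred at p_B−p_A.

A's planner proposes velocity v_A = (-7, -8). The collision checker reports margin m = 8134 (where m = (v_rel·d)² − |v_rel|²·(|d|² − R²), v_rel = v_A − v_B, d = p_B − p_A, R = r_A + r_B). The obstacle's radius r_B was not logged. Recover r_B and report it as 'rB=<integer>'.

m = 8134
d = (-15, -23);  v_rel = (-9, -11),  |v_rel|² = 202
v_rel×d = (-9)·(-23) − (-11)·(-15) = 42
since m = R²·202 − 42²:  R² = (1764 + 8134) / 202 = 49
R = √49 = 7  ⇒  r_B = 7 − 6 = 1

rB=1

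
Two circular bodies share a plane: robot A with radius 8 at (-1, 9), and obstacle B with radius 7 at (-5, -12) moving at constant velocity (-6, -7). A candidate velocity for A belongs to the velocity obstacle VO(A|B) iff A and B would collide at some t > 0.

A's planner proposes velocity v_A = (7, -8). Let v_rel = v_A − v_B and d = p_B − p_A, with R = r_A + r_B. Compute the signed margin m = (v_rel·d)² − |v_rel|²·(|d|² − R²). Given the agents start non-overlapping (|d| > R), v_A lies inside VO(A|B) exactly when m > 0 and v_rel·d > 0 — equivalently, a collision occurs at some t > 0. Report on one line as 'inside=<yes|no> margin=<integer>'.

d = (-4, -21),  |d|² = 457;  R = 8+7 = 15,  c = 457−15² = 232
v_rel = (13, -1),  |v_rel|² = 170;  v_rel·d = (13)·(-4) + (-1)·(-21) = -31
170·t² + 62·t + 232 = 0  ⇒  m = (-31)² − 170·232 = -38479
m = -38479 < 0,  v_rel·d = -31 < 0  ⇒  outside

inside=no margin=-38479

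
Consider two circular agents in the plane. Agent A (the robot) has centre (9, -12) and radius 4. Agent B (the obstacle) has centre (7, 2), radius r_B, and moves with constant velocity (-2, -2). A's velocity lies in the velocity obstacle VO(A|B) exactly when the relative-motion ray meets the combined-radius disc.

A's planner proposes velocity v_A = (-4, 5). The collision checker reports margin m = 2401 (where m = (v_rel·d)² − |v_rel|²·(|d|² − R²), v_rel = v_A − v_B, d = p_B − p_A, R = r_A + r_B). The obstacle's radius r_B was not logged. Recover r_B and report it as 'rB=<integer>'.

m = 2401
d = (-2, 14);  v_rel = (-2, 7),  |v_rel|² = 53
v_rel×d = (-2)·(14) − (7)·(-2) = -14
since m = R²·53 − (-14)²:  R² = (196 + 2401) / 53 = 49
R = √49 = 7  ⇒  r_B = 7 − 4 = 3

rB=3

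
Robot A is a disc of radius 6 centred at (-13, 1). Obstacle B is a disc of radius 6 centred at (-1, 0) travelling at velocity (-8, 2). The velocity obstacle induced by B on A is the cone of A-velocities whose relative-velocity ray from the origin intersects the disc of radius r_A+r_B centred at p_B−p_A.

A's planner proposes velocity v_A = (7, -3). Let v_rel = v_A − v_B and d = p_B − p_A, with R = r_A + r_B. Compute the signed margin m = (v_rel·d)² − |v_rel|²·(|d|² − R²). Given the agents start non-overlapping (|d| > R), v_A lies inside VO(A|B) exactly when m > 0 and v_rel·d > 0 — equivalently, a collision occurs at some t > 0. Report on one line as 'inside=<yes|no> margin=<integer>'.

d = (12, -1),  |d|² = 145;  R = 6+6 = 12,  c = 145−12² = 1
v_rel = (15, -5),  |v_rel|² = 250;  v_rel·d = (15)·(12) + (-5)·(-1) = 185
250·t² − 370·t + 1 = 0  ⇒  m = 185² − 250·1 = 33975
m = 33975 > 0,  v_rel·d = 185 > 0  ⇒  inside

inside=yes margin=33975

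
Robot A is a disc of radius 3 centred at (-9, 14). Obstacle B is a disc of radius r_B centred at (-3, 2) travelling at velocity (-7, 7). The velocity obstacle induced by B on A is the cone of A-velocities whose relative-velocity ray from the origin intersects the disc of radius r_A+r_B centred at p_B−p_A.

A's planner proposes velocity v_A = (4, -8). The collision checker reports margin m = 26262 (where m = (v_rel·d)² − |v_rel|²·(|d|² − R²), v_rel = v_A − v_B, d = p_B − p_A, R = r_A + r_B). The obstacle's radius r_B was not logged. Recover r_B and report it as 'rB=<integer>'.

m = 26262
d = (6, -12);  v_rel = (11, -15),  |v_rel|² = 346
v_rel×d = (11)·(-12) − (-15)·(6) = -42
since m = R²·346 − (-42)²:  R² = (1764 + 26262) / 346 = 81
R = √81 = 9  ⇒  r_B = 9 − 3 = 6

rB=6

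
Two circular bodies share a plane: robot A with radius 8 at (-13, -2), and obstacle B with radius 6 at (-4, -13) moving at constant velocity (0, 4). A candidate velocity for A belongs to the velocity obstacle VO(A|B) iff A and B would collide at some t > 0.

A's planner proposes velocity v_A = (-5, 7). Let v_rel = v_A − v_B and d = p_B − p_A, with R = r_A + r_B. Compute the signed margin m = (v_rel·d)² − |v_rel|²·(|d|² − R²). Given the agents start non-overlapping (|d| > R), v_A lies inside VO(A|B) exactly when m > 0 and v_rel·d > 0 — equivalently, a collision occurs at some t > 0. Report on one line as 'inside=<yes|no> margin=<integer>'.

d = (9, -11),  |d|² = 202;  R = 8+6 = 14,  c = 202−14² = 6
v_rel = (-5, 3),  |v_rel|² = 34;  v_rel·d = (-5)·(9) + (3)·(-11) = -78
34·t² + 156·t + 6 = 0  ⇒  m = (-78)² − 34·6 = 5880
m = 5880 > 0,  v_rel·d = -78 < 0  ⇒  outside

inside=no margin=5880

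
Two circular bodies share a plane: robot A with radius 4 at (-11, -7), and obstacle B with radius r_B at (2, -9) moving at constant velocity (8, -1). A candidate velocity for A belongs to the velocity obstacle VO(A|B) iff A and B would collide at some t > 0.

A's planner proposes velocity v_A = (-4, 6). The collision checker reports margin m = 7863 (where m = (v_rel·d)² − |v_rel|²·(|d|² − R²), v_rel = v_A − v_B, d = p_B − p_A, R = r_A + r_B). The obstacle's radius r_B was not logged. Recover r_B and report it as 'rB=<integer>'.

m = 7863
d = (13, -2);  v_rel = (-12, 7),  |v_rel|² = 193
v_rel×d = (-12)·(-2) − (7)·(13) = -67
since m = R²·193 − (-67)²:  R² = (4489 + 7863) / 193 = 64
R = √64 = 8  ⇒  r_B = 8 − 4 = 4

rB=4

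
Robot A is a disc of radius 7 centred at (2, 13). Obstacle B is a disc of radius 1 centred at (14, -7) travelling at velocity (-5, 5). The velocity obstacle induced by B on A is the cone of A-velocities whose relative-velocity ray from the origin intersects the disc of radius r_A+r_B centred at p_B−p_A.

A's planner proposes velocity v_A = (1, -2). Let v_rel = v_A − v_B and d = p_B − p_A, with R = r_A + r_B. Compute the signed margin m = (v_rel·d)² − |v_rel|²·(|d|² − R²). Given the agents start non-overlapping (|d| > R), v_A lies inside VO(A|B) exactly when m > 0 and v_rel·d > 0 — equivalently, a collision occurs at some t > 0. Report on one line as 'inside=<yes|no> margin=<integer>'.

d = (12, -20),  |d|² = 544;  R = 7+1 = 8,  c = 544−8² = 480
v_rel = (6, -7),  |v_rel|² = 85;  v_rel·d = (6)·(12) + (-7)·(-20) = 212
85·t² − 424·t + 480 = 0  ⇒  m = 212² − 85·480 = 4144
m = 4144 > 0,  v_rel·d = 212 > 0  ⇒  inside

inside=yes margin=4144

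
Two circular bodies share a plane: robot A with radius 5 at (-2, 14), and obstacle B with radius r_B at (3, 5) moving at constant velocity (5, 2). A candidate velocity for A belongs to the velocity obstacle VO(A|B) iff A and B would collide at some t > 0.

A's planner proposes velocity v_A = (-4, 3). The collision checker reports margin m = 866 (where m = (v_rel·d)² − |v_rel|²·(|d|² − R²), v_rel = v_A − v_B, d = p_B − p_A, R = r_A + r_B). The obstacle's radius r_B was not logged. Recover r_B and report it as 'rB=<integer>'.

m = 866
d = (5, -9);  v_rel = (-9, 1),  |v_rel|² = 82
v_rel×d = (-9)·(-9) − (1)·(5) = 76
since m = R²·82 − 76²:  R² = (5776 + 866) / 82 = 81
R = √81 = 9  ⇒  r_B = 9 − 5 = 4

rB=4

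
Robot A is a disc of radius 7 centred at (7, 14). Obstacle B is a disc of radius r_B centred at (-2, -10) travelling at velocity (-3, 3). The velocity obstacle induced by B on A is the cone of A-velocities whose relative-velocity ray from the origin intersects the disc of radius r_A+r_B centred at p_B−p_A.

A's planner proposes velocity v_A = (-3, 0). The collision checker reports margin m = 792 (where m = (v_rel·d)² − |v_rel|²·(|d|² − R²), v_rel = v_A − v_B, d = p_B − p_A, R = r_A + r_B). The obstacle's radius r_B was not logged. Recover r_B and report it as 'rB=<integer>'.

m = 792
d = (-9, -24);  v_rel = (0, -3),  |v_rel|² = 9
v_rel×d = (0)·(-24) − (-3)·(-9) = -27
since m = R²·9 − (-27)²:  R² = (729 + 792) / 9 = 169
R = √169 = 13  ⇒  r_B = 13 − 7 = 6

rB=6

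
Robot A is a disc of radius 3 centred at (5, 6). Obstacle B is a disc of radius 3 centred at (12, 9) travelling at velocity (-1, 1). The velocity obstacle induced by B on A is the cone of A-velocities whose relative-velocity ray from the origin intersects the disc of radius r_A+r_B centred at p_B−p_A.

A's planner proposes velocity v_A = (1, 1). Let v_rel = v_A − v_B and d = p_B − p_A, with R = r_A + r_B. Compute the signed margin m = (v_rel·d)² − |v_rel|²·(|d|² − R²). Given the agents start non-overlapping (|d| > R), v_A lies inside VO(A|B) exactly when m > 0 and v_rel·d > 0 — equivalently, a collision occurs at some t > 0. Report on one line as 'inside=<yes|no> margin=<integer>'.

d = (7, 3),  |d|² = 58;  R = 3+3 = 6,  c = 58−6² = 22
v_rel = (2, 0),  |v_rel|² = 4;  v_rel·d = (2)·(7) + (0)·(3) = 14
4·t² − 28·t + 22 = 0  ⇒  m = 14² − 4·22 = 108
m = 108 > 0,  v_rel·d = 14 > 0  ⇒  inside

inside=yes margin=108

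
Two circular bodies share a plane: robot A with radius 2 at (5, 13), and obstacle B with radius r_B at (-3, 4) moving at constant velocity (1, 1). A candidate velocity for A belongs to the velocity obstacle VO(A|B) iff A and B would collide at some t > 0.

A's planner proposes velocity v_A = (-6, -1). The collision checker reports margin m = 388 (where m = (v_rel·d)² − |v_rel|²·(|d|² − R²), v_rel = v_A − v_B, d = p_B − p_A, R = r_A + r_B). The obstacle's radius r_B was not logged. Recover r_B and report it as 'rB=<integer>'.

m = 388
d = (-8, -9);  v_rel = (-7, -2),  |v_rel|² = 53
v_rel×d = (-7)·(-9) − (-2)·(-8) = 47
since m = R²·53 − 47²:  R² = (2209 + 388) / 53 = 49
R = √49 = 7  ⇒  r_B = 7 − 2 = 5

rB=5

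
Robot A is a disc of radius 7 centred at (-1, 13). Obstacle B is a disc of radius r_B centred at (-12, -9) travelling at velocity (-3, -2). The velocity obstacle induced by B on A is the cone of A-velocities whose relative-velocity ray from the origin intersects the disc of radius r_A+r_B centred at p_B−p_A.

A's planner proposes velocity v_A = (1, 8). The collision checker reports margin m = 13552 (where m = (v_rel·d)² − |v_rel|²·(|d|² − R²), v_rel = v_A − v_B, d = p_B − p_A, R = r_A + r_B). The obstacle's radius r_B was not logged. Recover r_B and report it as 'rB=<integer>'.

m = 13552
d = (-11, -22);  v_rel = (4, 10),  |v_rel|² = 116
v_rel×d = (4)·(-22) − (10)·(-11) = 22
since m = R²·116 − 22²:  R² = (484 + 13552) / 116 = 121
R = √121 = 11  ⇒  r_B = 11 − 7 = 4

rB=4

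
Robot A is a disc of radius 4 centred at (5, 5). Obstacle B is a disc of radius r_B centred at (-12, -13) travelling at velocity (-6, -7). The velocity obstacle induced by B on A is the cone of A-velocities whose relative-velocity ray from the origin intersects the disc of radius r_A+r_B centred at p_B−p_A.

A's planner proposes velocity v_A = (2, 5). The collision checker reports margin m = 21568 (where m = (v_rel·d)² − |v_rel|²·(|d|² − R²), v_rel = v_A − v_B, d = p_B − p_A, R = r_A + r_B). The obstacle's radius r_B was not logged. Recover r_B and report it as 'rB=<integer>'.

m = 21568
d = (-17, -18);  v_rel = (8, 12),  |v_rel|² = 208
v_rel×d = (8)·(-18) − (12)·(-17) = 60
since m = R²·208 − 60²:  R² = (3600 + 21568) / 208 = 121
R = √121 = 11  ⇒  r_B = 11 − 4 = 7

rB=7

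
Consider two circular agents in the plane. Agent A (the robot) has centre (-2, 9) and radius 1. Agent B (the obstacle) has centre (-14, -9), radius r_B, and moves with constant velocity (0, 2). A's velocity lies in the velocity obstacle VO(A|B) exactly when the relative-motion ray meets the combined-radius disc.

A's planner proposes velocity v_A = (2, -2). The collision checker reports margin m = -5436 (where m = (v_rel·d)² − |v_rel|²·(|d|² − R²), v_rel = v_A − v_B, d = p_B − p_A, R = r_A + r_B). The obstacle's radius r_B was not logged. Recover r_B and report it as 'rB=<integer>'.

m = -5436
d = (-12, -18);  v_rel = (2, -4),  |v_rel|² = 20
v_rel×d = (2)·(-18) − (-4)·(-12) = -84
since m = R²·20 − (-84)²:  R² = (7056 + -5436) / 20 = 81
R = √81 = 9  ⇒  r_B = 9 − 1 = 8

rB=8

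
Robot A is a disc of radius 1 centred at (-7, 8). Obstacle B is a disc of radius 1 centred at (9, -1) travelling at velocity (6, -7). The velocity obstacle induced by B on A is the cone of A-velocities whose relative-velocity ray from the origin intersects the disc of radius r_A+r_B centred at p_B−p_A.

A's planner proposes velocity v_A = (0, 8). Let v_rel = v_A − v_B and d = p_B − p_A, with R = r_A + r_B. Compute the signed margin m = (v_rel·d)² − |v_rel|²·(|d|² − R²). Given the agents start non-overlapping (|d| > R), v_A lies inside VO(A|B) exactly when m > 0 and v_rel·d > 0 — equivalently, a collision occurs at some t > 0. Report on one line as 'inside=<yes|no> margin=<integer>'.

d = (16, -9),  |d|² = 337;  R = 1+1 = 2,  c = 337−2² = 333
v_rel = (-6, 15),  |v_rel|² = 261;  v_rel·d = (-6)·(16) + (15)·(-9) = -231
261·t² + 462·t + 333 = 0  ⇒  m = (-231)² − 261·333 = -33552
m = -33552 < 0,  v_rel·d = -231 < 0  ⇒  outside

inside=no margin=-33552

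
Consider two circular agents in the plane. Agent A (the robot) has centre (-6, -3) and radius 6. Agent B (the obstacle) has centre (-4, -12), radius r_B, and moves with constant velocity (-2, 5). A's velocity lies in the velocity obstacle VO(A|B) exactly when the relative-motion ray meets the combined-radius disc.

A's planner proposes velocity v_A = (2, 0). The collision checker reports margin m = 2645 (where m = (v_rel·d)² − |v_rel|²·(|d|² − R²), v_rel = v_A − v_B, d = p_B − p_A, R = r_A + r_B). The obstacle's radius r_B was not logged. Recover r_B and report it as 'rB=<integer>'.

m = 2645
d = (2, -9);  v_rel = (4, -5),  |v_rel|² = 41
v_rel×d = (4)·(-9) − (-5)·(2) = -26
since m = R²·41 − (-26)²:  R² = (676 + 2645) / 41 = 81
R = √81 = 9  ⇒  r_B = 9 − 6 = 3

rB=3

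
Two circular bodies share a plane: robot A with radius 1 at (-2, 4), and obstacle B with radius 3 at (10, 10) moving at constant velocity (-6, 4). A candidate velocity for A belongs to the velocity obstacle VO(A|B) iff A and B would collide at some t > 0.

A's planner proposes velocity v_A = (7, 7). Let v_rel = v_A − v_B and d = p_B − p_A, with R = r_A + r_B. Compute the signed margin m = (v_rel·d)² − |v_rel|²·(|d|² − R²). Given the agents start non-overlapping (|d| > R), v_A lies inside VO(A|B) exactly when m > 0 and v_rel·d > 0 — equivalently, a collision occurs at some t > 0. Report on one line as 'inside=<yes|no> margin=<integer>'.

d = (12, 6),  |d|² = 180;  R = 1+3 = 4,  c = 180−4² = 164
v_rel = (13, 3),  |v_rel|² = 178;  v_rel·d = (13)·(12) + (3)·(6) = 174
178·t² − 348·t + 164 = 0  ⇒  m = 174² − 178·164 = 1084
m = 1084 > 0,  v_rel·d = 174 > 0  ⇒  inside

inside=yes margin=1084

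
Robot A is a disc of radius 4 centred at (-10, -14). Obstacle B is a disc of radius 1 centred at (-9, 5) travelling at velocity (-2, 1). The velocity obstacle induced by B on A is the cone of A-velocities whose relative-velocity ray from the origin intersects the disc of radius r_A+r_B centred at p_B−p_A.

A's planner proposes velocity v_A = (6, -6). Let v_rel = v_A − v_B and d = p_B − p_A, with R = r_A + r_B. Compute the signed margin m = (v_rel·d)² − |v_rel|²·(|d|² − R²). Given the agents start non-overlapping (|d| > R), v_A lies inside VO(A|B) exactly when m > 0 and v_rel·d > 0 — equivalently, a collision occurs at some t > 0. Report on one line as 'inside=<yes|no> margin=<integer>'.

d = (1, 19),  |d|² = 362;  R = 4+1 = 5,  c = 362−5² = 337
v_rel = (8, -7),  |v_rel|² = 113;  v_rel·d = (8)·(1) + (-7)·(19) = -125
113·t² + 250·t + 337 = 0  ⇒  m = (-125)² − 113·337 = -22456
m = -22456 < 0,  v_rel·d = -125 < 0  ⇒  outside

inside=no margin=-22456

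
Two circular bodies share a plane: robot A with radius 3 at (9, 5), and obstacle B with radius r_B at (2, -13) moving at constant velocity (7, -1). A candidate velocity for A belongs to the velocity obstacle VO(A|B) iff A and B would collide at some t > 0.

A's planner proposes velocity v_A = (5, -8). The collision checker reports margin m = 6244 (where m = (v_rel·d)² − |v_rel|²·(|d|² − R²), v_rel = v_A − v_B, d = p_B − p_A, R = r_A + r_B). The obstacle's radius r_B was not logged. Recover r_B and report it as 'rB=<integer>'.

m = 6244
d = (-7, -18);  v_rel = (-2, -7),  |v_rel|² = 53
v_rel×d = (-2)·(-18) − (-7)·(-7) = -13
since m = R²·53 − (-13)²:  R² = (169 + 6244) / 53 = 121
R = √121 = 11  ⇒  r_B = 11 − 3 = 8

rB=8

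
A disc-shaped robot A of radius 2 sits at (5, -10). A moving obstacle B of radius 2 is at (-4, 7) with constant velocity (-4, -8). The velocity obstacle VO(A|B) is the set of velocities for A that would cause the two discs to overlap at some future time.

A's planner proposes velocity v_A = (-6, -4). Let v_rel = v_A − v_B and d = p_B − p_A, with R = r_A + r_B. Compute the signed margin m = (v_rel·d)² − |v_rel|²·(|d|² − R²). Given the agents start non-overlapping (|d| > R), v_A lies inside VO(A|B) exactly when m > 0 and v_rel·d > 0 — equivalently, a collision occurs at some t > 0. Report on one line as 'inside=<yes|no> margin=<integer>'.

d = (-9, 17),  |d|² = 370;  R = 2+2 = 4,  c = 370−4² = 354
v_rel = (-2, 4),  |v_rel|² = 20;  v_rel·d = (-2)·(-9) + (4)·(17) = 86
20·t² − 172·t + 354 = 0  ⇒  m = 86² − 20·354 = 316
m = 316 > 0,  v_rel·d = 86 > 0  ⇒  inside

inside=yes margin=316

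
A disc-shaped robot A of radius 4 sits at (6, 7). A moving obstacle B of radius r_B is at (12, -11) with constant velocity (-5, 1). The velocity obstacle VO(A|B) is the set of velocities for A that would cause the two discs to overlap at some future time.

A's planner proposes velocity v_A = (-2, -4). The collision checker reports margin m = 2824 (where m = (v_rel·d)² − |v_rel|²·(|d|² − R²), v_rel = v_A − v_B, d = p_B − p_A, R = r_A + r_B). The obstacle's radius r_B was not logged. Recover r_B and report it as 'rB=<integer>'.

m = 2824
d = (6, -18);  v_rel = (3, -5),  |v_rel|² = 34
v_rel×d = (3)·(-18) − (-5)·(6) = -24
since m = R²·34 − (-24)²:  R² = (576 + 2824) / 34 = 100
R = √100 = 10  ⇒  r_B = 10 − 4 = 6

rB=6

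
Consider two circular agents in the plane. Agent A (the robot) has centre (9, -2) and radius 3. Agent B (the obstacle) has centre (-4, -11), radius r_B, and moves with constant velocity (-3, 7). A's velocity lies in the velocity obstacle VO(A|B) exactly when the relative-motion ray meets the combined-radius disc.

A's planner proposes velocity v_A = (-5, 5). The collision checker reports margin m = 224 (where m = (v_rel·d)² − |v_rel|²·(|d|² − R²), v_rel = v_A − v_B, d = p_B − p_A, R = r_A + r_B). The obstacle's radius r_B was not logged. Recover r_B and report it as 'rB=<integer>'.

m = 224
d = (-13, -9);  v_rel = (-2, -2),  |v_rel|² = 8
v_rel×d = (-2)·(-9) − (-2)·(-13) = -8
since m = R²·8 − (-8)²:  R² = (64 + 224) / 8 = 36
R = √36 = 6  ⇒  r_B = 6 − 3 = 3

rB=3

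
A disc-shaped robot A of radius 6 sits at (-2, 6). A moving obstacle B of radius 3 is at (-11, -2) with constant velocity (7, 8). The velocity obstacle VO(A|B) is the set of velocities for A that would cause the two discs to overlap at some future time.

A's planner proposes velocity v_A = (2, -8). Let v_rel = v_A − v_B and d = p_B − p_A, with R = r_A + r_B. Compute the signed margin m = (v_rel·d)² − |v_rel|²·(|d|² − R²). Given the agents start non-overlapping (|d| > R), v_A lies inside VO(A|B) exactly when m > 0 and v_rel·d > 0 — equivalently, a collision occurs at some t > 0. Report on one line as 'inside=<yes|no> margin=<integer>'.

d = (-9, -8),  |d|² = 145;  R = 6+3 = 9,  c = 145−9² = 64
v_rel = (-5, -16),  |v_rel|² = 281;  v_rel·d = (-5)·(-9) + (-16)·(-8) = 173
281·t² − 346·t + 64 = 0  ⇒  m = 173² − 281·64 = 11945
m = 11945 > 0,  v_rel·d = 173 > 0  ⇒  inside

inside=yes margin=11945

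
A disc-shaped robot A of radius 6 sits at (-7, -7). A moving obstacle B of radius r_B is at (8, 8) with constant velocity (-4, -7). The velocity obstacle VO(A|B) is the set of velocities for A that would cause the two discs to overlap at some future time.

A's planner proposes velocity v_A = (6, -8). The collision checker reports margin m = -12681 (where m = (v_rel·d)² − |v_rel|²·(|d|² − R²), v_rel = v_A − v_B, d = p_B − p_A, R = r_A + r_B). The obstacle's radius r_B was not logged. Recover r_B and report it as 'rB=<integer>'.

m = -12681
d = (15, 15);  v_rel = (10, -1),  |v_rel|² = 101
v_rel×d = (10)·(15) − (-1)·(15) = 165
since m = R²·101 − 165²:  R² = (27225 + -12681) / 101 = 144
R = √144 = 12  ⇒  r_B = 12 − 6 = 6

rB=6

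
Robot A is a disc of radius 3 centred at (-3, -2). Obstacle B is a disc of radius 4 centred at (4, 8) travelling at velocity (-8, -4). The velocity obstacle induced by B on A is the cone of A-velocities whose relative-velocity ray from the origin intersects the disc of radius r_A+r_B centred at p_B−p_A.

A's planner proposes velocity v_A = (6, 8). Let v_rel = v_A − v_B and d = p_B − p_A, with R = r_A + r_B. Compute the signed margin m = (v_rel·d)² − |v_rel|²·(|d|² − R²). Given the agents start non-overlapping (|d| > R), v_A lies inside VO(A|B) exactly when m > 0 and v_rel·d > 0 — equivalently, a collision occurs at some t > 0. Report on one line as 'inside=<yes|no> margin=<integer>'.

d = (7, 10),  |d|² = 149;  R = 3+4 = 7,  c = 149−7² = 100
v_rel = (14, 12),  |v_rel|² = 340;  v_rel·d = (14)·(7) + (12)·(10) = 218
340·t² − 436·t + 100 = 0  ⇒  m = 218² − 340·100 = 13524
m = 13524 > 0,  v_rel·d = 218 > 0  ⇒  inside

inside=yes margin=13524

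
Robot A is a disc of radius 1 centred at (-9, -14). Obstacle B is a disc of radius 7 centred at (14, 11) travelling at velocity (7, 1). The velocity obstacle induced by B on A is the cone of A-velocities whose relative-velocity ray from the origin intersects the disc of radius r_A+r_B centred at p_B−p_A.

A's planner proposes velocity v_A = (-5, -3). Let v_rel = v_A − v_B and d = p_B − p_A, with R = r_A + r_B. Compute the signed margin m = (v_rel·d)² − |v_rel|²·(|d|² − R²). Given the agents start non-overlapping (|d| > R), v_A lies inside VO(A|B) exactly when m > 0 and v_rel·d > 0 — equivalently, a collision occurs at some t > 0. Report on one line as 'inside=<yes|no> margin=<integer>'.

d = (23, 25),  |d|² = 1154;  R = 1+7 = 8,  c = 1154−8² = 1090
v_rel = (-12, -4),  |v_rel|² = 160;  v_rel·d = (-12)·(23) + (-4)·(25) = -376
160·t² + 752·t + 1090 = 0  ⇒  m = (-376)² − 160·1090 = -33024
m = -33024 < 0,  v_rel·d = -376 < 0  ⇒  outside

inside=no margin=-33024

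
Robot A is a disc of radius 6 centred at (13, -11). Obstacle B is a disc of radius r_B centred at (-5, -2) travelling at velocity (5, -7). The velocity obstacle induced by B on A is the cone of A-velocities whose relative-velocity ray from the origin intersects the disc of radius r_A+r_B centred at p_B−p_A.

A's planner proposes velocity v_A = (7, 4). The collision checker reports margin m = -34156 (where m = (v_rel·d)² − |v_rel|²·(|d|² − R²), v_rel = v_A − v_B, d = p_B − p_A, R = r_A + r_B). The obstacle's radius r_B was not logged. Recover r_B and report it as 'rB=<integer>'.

m = -34156
d = (-18, 9);  v_rel = (2, 11),  |v_rel|² = 125
v_rel×d = (2)·(9) − (11)·(-18) = 216
since m = R²·125 − 216²:  R² = (46656 + -34156) / 125 = 100
R = √100 = 10  ⇒  r_B = 10 − 6 = 4

rB=4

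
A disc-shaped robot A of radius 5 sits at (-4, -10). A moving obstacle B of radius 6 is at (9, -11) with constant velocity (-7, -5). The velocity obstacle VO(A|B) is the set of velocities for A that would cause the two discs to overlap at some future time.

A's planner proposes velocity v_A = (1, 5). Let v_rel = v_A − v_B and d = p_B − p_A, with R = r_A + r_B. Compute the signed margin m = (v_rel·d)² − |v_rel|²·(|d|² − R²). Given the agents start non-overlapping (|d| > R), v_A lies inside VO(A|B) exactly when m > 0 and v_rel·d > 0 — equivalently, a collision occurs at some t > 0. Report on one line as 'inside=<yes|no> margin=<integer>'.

d = (13, -1),  |d|² = 170;  R = 5+6 = 11,  c = 170−11² = 49
v_rel = (8, 10),  |v_rel|² = 164;  v_rel·d = (8)·(13) + (10)·(-1) = 94
164·t² − 188·t + 49 = 0  ⇒  m = 94² − 164·49 = 800
m = 800 > 0,  v_rel·d = 94 > 0  ⇒  inside

inside=yes margin=800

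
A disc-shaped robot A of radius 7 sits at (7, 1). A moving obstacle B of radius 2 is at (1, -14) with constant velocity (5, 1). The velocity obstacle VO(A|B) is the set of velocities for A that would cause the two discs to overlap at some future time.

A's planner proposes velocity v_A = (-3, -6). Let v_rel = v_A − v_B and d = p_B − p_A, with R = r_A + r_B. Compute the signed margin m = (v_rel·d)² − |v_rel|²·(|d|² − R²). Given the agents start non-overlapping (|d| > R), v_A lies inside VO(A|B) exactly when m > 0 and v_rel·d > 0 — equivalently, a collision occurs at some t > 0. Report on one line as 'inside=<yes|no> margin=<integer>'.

d = (-6, -15),  |d|² = 261;  R = 7+2 = 9,  c = 261−9² = 180
v_rel = (-8, -7),  |v_rel|² = 113;  v_rel·d = (-8)·(-6) + (-7)·(-15) = 153
113·t² − 306·t + 180 = 0  ⇒  m = 153² − 113·180 = 3069
m = 3069 > 0,  v_rel·d = 153 > 0  ⇒  inside

inside=yes margin=3069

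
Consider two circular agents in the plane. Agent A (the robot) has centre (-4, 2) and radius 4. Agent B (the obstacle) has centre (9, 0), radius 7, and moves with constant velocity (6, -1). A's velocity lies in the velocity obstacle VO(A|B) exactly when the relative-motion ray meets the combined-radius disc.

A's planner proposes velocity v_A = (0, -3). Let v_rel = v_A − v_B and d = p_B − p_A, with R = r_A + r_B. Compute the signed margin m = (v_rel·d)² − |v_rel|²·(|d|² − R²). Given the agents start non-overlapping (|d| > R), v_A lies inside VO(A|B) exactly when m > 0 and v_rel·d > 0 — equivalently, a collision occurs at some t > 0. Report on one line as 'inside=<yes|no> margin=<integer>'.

d = (13, -2),  |d|² = 173;  R = 4+7 = 11,  c = 173−11² = 52
v_rel = (-6, -2),  |v_rel|² = 40;  v_rel·d = (-6)·(13) + (-2)·(-2) = -74
40·t² + 148·t + 52 = 0  ⇒  m = (-74)² − 40·52 = 3396
m = 3396 > 0,  v_rel·d = -74 < 0  ⇒  outside

inside=no margin=3396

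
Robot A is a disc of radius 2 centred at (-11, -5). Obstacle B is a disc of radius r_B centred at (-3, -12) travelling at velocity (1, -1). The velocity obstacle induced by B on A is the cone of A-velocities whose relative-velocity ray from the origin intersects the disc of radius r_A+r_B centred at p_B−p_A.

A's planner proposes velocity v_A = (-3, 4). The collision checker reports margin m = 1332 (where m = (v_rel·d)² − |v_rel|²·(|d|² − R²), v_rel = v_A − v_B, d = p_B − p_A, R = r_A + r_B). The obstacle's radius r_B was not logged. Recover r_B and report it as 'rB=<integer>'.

m = 1332
d = (8, -7);  v_rel = (-4, 5),  |v_rel|² = 41
v_rel×d = (-4)·(-7) − (5)·(8) = -12
since m = R²·41 − (-12)²:  R² = (144 + 1332) / 41 = 36
R = √36 = 6  ⇒  r_B = 6 − 2 = 4

rB=4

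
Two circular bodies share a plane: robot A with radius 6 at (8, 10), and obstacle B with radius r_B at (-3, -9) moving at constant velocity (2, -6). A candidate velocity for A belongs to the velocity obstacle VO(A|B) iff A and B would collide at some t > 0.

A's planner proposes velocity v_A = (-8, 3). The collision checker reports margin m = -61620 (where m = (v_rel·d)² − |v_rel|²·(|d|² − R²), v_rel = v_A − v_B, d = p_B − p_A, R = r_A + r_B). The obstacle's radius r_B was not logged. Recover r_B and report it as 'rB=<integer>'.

m = -61620
d = (-11, -19);  v_rel = (-10, 9),  |v_rel|² = 181
v_rel×d = (-10)·(-19) − (9)·(-11) = 289
since m = R²·181 − 289²:  R² = (83521 + -61620) / 181 = 121
R = √121 = 11  ⇒  r_B = 11 − 6 = 5

rB=5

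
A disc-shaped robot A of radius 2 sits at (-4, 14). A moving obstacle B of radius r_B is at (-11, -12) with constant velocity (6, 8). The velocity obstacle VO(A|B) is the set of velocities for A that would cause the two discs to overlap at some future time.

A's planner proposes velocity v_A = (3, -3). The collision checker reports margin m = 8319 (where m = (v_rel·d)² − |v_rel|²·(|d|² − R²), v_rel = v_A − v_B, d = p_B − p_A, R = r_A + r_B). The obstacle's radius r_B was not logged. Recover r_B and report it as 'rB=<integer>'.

m = 8319
d = (-7, -26);  v_rel = (-3, -11),  |v_rel|² = 130
v_rel×d = (-3)·(-26) − (-11)·(-7) = 1
since m = R²·130 − 1²:  R² = (1 + 8319) / 130 = 64
R = √64 = 8  ⇒  r_B = 8 − 2 = 6

rB=6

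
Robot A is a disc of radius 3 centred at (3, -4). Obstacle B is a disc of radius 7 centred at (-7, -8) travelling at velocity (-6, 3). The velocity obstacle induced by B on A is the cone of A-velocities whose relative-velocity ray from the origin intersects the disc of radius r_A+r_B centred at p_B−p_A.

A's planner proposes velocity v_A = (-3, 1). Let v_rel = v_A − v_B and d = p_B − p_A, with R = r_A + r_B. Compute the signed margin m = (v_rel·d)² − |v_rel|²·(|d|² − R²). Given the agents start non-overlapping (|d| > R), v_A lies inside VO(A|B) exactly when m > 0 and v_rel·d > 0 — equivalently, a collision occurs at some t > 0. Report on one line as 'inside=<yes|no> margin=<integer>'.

d = (-10, -4),  |d|² = 116;  R = 3+7 = 10,  c = 116−10² = 16
v_rel = (3, -2),  |v_rel|² = 13;  v_rel·d = (3)·(-10) + (-2)·(-4) = -22
13·t² + 44·t + 16 = 0  ⇒  m = (-22)² − 13·16 = 276
m = 276 > 0,  v_rel·d = -22 < 0  ⇒  outside

inside=no margin=276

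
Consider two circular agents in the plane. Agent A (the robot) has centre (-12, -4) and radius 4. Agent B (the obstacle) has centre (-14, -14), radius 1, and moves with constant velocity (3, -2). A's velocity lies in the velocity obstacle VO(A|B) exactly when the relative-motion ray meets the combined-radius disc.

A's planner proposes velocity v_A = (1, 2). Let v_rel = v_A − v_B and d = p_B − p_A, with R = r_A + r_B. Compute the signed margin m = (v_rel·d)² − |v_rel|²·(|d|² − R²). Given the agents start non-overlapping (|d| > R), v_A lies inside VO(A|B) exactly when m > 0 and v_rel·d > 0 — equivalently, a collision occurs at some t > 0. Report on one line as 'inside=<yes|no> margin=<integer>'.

d = (-2, -10),  |d|² = 104;  R = 4+1 = 5,  c = 104−5² = 79
v_rel = (-2, 4),  |v_rel|² = 20;  v_rel·d = (-2)·(-2) + (4)·(-10) = -36
20·t² + 72·t + 79 = 0  ⇒  m = (-36)² − 20·79 = -284
m = -284 < 0,  v_rel·d = -36 < 0  ⇒  outside

inside=no margin=-284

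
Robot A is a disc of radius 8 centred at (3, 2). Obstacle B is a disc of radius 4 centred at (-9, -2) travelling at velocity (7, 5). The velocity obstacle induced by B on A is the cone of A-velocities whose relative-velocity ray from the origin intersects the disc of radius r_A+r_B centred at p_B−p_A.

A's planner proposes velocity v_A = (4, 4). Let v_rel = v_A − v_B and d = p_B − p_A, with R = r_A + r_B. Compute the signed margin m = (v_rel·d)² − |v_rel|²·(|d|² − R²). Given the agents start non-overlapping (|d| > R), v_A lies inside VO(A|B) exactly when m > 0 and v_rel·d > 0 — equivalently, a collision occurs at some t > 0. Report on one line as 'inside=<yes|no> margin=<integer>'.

d = (-12, -4),  |d|² = 160;  R = 8+4 = 12,  c = 160−12² = 16
v_rel = (-3, -1),  |v_rel|² = 10;  v_rel·d = (-3)·(-12) + (-1)·(-4) = 40
10·t² − 80·t + 16 = 0  ⇒  m = 40² − 10·16 = 1440
m = 1440 > 0,  v_rel·d = 40 > 0  ⇒  inside

inside=yes margin=1440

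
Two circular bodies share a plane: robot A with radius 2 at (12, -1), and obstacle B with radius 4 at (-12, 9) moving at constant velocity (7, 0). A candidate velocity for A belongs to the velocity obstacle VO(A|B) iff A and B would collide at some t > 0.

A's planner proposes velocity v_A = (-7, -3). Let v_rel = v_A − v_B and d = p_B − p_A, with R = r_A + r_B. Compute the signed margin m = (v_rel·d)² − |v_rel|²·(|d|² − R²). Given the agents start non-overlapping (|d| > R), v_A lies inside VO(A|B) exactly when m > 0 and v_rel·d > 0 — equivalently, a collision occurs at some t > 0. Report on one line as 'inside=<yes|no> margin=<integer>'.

d = (-24, 10),  |d|² = 676;  R = 2+4 = 6,  c = 676−6² = 640
v_rel = (-14, -3),  |v_rel|² = 205;  v_rel·d = (-14)·(-24) + (-3)·(10) = 306
205·t² − 612·t + 640 = 0  ⇒  m = 306² − 205·640 = -37564
m = -37564 < 0,  v_rel·d = 306 > 0  ⇒  outside

inside=no margin=-37564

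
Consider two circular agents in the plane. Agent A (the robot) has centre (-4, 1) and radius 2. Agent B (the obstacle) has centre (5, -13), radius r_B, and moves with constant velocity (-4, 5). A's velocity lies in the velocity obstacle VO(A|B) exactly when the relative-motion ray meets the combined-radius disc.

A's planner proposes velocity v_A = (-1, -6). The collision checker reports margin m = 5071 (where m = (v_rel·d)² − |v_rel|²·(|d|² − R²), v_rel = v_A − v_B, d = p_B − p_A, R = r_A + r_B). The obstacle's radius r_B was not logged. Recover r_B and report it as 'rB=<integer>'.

m = 5071
d = (9, -14);  v_rel = (3, -11),  |v_rel|² = 130
v_rel×d = (3)·(-14) − (-11)·(9) = 57
since m = R²·130 − 57²:  R² = (3249 + 5071) / 130 = 64
R = √64 = 8  ⇒  r_B = 8 − 2 = 6

rB=6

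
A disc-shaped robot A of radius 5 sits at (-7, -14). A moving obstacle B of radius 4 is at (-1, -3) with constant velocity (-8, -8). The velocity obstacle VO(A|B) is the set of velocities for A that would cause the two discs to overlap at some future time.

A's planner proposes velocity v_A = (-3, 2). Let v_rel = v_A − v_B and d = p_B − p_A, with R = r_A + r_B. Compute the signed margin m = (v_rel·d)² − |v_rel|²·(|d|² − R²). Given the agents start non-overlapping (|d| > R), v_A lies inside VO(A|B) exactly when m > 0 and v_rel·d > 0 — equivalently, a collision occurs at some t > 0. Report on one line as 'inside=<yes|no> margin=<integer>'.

d = (6, 11),  |d|² = 157;  R = 5+4 = 9,  c = 157−9² = 76
v_rel = (5, 10),  |v_rel|² = 125;  v_rel·d = (5)·(6) + (10)·(11) = 140
125·t² − 280·t + 76 = 0  ⇒  m = 140² − 125·76 = 10100
m = 10100 > 0,  v_rel·d = 140 > 0  ⇒  inside

inside=yes margin=10100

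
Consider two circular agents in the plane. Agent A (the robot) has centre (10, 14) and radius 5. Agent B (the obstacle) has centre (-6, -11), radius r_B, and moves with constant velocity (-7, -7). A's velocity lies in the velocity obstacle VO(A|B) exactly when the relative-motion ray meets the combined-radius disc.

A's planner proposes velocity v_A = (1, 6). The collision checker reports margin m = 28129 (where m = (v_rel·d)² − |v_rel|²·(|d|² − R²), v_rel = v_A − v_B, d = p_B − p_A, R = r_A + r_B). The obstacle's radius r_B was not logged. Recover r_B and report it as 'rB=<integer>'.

m = 28129
d = (-16, -25);  v_rel = (8, 13),  |v_rel|² = 233
v_rel×d = (8)·(-25) − (13)·(-16) = 8
since m = R²·233 − 8²:  R² = (64 + 28129) / 233 = 121
R = √121 = 11  ⇒  r_B = 11 − 5 = 6

rB=6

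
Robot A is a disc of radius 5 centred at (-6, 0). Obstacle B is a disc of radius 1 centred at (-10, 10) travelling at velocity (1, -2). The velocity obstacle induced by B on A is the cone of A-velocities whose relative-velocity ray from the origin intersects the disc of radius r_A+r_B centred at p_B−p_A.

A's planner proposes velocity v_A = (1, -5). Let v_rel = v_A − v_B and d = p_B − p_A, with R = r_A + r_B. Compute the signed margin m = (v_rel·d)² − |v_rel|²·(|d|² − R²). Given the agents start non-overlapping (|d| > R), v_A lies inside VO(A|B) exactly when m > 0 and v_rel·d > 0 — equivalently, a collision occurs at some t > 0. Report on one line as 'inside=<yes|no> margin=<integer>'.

d = (-4, 10),  |d|² = 116;  R = 5+1 = 6,  c = 116−6² = 80
v_rel = (0, -3),  |v_rel|² = 9;  v_rel·d = (0)·(-4) + (-3)·(10) = -30
9·t² + 60·t + 80 = 0  ⇒  m = (-30)² − 9·80 = 180
m = 180 > 0,  v_rel·d = -30 < 0  ⇒  outside

inside=no margin=180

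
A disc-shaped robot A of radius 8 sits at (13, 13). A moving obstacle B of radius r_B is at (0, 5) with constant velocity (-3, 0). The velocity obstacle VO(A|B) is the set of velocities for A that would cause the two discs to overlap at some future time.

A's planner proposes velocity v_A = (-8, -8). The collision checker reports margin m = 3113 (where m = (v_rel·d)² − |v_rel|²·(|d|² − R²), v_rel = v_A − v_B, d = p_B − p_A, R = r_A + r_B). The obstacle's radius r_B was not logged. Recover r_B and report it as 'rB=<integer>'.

m = 3113
d = (-13, -8);  v_rel = (-5, -8),  |v_rel|² = 89
v_rel×d = (-5)·(-8) − (-8)·(-13) = -64
since m = R²·89 − (-64)²:  R² = (4096 + 3113) / 89 = 81
R = √81 = 9  ⇒  r_B = 9 − 8 = 1

rB=1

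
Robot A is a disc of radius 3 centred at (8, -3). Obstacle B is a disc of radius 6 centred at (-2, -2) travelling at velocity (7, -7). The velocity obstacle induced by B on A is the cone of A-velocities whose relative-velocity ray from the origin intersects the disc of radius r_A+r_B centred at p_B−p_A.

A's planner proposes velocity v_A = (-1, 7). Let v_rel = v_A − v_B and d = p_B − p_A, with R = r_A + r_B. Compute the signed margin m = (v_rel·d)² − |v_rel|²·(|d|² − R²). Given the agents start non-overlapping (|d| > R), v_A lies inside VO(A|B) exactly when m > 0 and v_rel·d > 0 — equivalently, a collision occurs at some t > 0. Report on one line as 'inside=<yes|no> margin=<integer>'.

d = (-10, 1),  |d|² = 101;  R = 3+6 = 9,  c = 101−9² = 20
v_rel = (-8, 14),  |v_rel|² = 260;  v_rel·d = (-8)·(-10) + (14)·(1) = 94
260·t² − 188·t + 20 = 0  ⇒  m = 94² − 260·20 = 3636
m = 3636 > 0,  v_rel·d = 94 > 0  ⇒  inside

inside=yes margin=3636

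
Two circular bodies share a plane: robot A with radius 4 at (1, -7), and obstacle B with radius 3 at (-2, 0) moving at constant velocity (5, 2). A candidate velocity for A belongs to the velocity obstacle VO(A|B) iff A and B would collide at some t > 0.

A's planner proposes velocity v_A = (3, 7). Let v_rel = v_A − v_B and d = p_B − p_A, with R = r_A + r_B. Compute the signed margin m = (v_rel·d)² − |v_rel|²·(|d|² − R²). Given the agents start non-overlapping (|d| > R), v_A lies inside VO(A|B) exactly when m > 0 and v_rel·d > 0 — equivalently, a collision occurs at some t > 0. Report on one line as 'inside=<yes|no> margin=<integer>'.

d = (-3, 7),  |d|² = 58;  R = 4+3 = 7,  c = 58−7² = 9
v_rel = (-2, 5),  |v_rel|² = 29;  v_rel·d = (-2)·(-3) + (5)·(7) = 41
29·t² − 82·t + 9 = 0  ⇒  m = 41² − 29·9 = 1420
m = 1420 > 0,  v_rel·d = 41 > 0  ⇒  inside

inside=yes margin=1420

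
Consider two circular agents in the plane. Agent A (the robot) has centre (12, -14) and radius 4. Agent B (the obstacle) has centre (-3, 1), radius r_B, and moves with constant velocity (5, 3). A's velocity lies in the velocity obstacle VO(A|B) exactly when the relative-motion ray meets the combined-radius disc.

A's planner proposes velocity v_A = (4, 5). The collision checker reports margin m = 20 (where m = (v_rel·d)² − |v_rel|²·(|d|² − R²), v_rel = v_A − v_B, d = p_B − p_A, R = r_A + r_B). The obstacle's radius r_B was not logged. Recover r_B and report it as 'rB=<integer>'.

m = 20
d = (-15, 15);  v_rel = (-1, 2),  |v_rel|² = 5
v_rel×d = (-1)·(15) − (2)·(-15) = 15
since m = R²·5 − 15²:  R² = (225 + 20) / 5 = 49
R = √49 = 7  ⇒  r_B = 7 − 4 = 3

rB=3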